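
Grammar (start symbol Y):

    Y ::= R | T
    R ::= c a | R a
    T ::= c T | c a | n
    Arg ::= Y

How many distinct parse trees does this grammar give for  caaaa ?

Parse trees for caaaa:
  [Y [R [R [R [R c a] a] a] a]]

1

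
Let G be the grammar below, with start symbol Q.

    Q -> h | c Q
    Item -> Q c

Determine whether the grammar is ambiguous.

Only Q is reachable from Q; ignoring the rest: Restricted to the reachable nonterminals, every rule has the form A → t or A → t B, and no two rules for the same A share a first terminal. The grammar encodes a DFA — one run per string.

Unambiguous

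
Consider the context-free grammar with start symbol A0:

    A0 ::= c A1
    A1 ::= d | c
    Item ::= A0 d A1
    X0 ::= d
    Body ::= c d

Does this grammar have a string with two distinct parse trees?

Unambiguous

Only A0, A1 are reachable from A0; ignoring the rest: The reachable rules are right-linear with at most one rule per (nonterminal, next-terminal) pair. Each input token forces the next rule, so parsing is deterministic.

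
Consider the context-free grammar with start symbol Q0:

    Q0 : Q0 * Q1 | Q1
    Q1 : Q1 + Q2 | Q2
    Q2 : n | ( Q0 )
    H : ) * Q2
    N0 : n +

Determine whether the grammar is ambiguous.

(H, N0 are unreachable from Q0, so their rules don't affect L(Q0).) This is a standard precedence ladder (Q0 over Q1 over Q2), with each level left-recursive on its own operator ('*' at Q0, '+' at Q1). That structure is LR(1), hence unambiguous.

Unambiguous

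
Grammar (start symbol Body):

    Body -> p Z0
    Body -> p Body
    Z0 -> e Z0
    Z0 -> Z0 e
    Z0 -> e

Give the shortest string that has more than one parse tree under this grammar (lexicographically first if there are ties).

p e e

length 2: no string has ≥2 trees
length 3: p e e has 2 parse trees

Two derivations of p e e:
  Body ⇒ p Z0 ⇒ p e Z0 ⇒ p e e
  Body ⇒ p Z0 ⇒ p Z0 e ⇒ p e e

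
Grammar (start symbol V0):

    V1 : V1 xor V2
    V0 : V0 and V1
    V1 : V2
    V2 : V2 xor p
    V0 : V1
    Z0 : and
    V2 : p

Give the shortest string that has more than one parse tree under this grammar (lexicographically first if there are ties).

length 1: no string has ≥2 trees
length 3: p xor p has 2 parse trees

Two derivations of p xor p:
  V0 ⇒ V1 ⇒ V1 xor V2 ⇒ V2 xor V2 ⇒ p xor V2 ⇒ p xor p
  V0 ⇒ V1 ⇒ V2 ⇒ V2 xor p ⇒ p xor p

p xor p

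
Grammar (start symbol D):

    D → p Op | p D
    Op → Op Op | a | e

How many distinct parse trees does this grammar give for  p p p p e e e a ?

5

Parse trees for p p p p e e e a:
  [D p [D p [D p [D p [Op [Op e] [Op [Op e] [Op [Op e] [Op a]]]]]]]]
  [D p [D p [D p [D p [Op [Op e] [Op [Op [Op e] [Op e]] [Op a]]]]]]]
  [D p [D p [D p [D p [Op [Op [Op e] [Op e]] [Op [Op e] [Op a]]]]]]]
  [D p [D p [D p [D p [Op [Op [Op e] [Op [Op e] [Op e]]] [Op a]]]]]]
  [D p [D p [D p [D p [Op [Op [Op [Op e] [Op e]] [Op e]] [Op a]]]]]]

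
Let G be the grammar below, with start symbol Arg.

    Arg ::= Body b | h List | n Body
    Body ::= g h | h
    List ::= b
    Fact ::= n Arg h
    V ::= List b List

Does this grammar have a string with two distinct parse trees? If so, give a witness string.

Witness: h b

Derivation 1: Arg ⇒ Body b ⇒ h b
Derivation 2: Arg ⇒ h List ⇒ h b

Two distinct leftmost derivations for the same string.

Ambiguous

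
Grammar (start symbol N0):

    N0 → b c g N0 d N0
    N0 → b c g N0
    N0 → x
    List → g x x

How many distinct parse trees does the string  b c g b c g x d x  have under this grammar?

Parse trees for b c g b c g x d x:
  [N0 b c g [N0 b c g [N0 x]] d [N0 x]]
  [N0 b c g [N0 b c g [N0 x] d [N0 x]]]

2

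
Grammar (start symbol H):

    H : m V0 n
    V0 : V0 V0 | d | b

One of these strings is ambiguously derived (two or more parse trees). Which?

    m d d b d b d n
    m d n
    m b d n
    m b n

m d d b d b d n: 42 trees
m d n: 1 tree
m b d n: 1 tree
m b n: 1 tree

m d d b d b d n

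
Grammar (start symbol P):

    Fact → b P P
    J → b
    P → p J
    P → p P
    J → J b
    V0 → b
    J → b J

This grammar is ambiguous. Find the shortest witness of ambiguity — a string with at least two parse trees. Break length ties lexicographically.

p b b

length 2: no string has ≥2 trees
length 3: p b b has 2 parse trees

Two derivations of p b b:
  P ⇒ p J ⇒ p J b ⇒ p b b
  P ⇒ p J ⇒ p b J ⇒ p b b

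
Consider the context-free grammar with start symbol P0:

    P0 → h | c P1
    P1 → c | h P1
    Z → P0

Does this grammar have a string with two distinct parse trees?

Only P0, P1 are reachable from P0; ignoring the rest: Each reachable nonterminal has at most one production per leading terminal, and all productions are right-linear; the derivation is determined token-by-token.

Unambiguous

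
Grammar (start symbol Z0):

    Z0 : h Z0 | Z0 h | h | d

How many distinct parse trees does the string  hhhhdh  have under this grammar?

5

Parse trees for hhhhdh:
  [Z0 h [Z0 h [Z0 h [Z0 h [Z0 [Z0 d] h]]]]]
  [Z0 h [Z0 h [Z0 h [Z0 [Z0 h [Z0 d]] h]]]]
  [Z0 h [Z0 h [Z0 [Z0 h [Z0 h [Z0 d]]] h]]]
  [Z0 h [Z0 [Z0 h [Z0 h [Z0 h [Z0 d]]]] h]]
  [Z0 [Z0 h [Z0 h [Z0 h [Z0 h [Z0 d]]]]] h]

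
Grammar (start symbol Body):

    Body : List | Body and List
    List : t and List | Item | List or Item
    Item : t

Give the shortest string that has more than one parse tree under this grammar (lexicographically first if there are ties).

length 1: no string has ≥2 trees
length 3: t and t has 2 parse trees

Two derivations of t and t:
  Body ⇒ List ⇒ t and List ⇒ t and Item ⇒ t and t
  Body ⇒ Body and List ⇒ List and List ⇒ Item and List ⇒ t and List ⇒ t and Item ⇒ t and t

t and t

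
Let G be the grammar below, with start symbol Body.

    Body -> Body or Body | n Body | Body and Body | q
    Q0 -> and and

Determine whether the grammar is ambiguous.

Ambiguous

Witness: n q and q

Derivation 1: Body ⇒ n Body ⇒ n Body and Body ⇒ n q and Body ⇒ n q and q
Derivation 2: Body ⇒ Body and Body ⇒ n Body and Body ⇒ n q and Body ⇒ n q and q

Two distinct leftmost derivations for the same string.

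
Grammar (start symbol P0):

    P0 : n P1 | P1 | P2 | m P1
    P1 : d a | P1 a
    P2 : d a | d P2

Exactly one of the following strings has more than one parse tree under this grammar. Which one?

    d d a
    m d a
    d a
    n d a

d a

d d a: 1 tree
m d a: 1 tree
d a: 2 trees
n d a: 1 tree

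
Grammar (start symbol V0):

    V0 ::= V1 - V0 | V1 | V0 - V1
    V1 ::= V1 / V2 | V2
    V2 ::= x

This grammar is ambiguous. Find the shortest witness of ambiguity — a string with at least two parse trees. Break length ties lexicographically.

x - x

length 1: no string has ≥2 trees
length 3: x - x has 2 parse trees

Two derivations of x - x:
  V0 ⇒ V1 - V0 ⇒ V2 - V0 ⇒ x - V0 ⇒ x - V1 ⇒ x - V2 ⇒ x - x
  V0 ⇒ V0 - V1 ⇒ V1 - V1 ⇒ V2 - V1 ⇒ x - V1 ⇒ x - V2 ⇒ x - x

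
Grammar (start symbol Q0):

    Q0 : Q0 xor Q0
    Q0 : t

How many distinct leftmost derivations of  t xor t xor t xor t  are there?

5

Parse trees for t xor t xor t xor t:
  [Q0 [Q0 t] xor [Q0 [Q0 t] xor [Q0 [Q0 t] xor [Q0 t]]]]
  [Q0 [Q0 t] xor [Q0 [Q0 [Q0 t] xor [Q0 t]] xor [Q0 t]]]
  [Q0 [Q0 [Q0 t] xor [Q0 t]] xor [Q0 [Q0 t] xor [Q0 t]]]
  [Q0 [Q0 [Q0 t] xor [Q0 [Q0 t] xor [Q0 t]]] xor [Q0 t]]
  [Q0 [Q0 [Q0 [Q0 t] xor [Q0 t]] xor [Q0 t]] xor [Q0 t]]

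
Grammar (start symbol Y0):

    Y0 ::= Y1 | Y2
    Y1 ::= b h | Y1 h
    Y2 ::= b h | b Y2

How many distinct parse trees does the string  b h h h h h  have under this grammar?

Parse trees for b h h h h h:
  [Y0 [Y1 [Y1 [Y1 [Y1 [Y1 b h] h] h] h] h]]

1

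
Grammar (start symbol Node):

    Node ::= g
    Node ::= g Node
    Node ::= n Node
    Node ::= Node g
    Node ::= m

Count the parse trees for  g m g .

Parse trees for g m g:
  [Node g [Node [Node m] g]]
  [Node [Node g [Node m]] g]

2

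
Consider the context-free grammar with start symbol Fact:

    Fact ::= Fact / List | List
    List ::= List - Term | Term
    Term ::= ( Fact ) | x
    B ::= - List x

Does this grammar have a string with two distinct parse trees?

Only Fact, List, Term are reachable from Fact; ignoring the rest: Fact → Fact / List | List  ;  List → List - Term | Term  — a left-associative chain with Term at the bottom. Each string factors uniquely by precedence.

Unambiguous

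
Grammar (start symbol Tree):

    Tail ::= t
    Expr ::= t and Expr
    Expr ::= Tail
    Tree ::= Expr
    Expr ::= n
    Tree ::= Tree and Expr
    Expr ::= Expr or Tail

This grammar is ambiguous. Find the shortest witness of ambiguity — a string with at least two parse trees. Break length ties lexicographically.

t and n

length 1: no string has ≥2 trees
length 3: t and n has 2 parse trees

Two derivations of t and n:
  Tree ⇒ Expr ⇒ t and Expr ⇒ t and n
  Tree ⇒ Tree and Expr ⇒ Expr and Expr ⇒ Tail and Expr ⇒ t and Expr ⇒ t and n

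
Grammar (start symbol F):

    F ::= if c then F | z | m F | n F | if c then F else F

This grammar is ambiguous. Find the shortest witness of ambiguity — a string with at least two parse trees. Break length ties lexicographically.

length 1: no string has ≥2 trees
length 2: no string has ≥2 trees
length 3: no string has ≥2 trees
length 4: no string has ≥2 trees
length 5: no string has ≥2 trees
length 6: no string has ≥2 trees
length 7: no string has ≥2 trees
length 8: no string has ≥2 trees
length 9: if c then if c then z else z has 2 parse trees

Two derivations of if c then if c then z else z:
  F ⇒ if c then F ⇒ if c then if c then F else F ⇒ if c then if c then z else F ⇒ if c then if c then z else z
  F ⇒ if c then F else F ⇒ if c then if c then F else F ⇒ if c then if c then z else F ⇒ if c then if c then z else z

if c then if c then z else z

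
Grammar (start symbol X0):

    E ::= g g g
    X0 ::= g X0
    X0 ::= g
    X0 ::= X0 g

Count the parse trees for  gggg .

8

Parse trees for gggg:
  [X0 g [X0 g [X0 g [X0 g]]]]
  [X0 g [X0 g [X0 [X0 g] g]]]
  [X0 g [X0 [X0 g [X0 g]] g]]
  [X0 g [X0 [X0 [X0 g] g] g]]
  [X0 [X0 g [X0 g [X0 g]]] g]
  [X0 [X0 g [X0 [X0 g] g]] g]
  [X0 [X0 [X0 g [X0 g]] g] g]
  [X0 [X0 [X0 [X0 g] g] g] g]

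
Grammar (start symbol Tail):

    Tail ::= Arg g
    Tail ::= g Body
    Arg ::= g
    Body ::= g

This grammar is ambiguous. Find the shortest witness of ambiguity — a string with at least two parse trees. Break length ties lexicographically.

length 2: g g has 2 parse trees

Two derivations of g g:
  Tail ⇒ Arg g ⇒ g g
  Tail ⇒ g Body ⇒ g g

g g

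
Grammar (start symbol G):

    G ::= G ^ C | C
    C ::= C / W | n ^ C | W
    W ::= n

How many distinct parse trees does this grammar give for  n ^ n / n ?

Parse trees for n ^ n / n:
  [G [G [C [W n]]] ^ [C [C [W n]] / [W n]]]
  [G [C [C n ^ [C [W n]]] / [W n]]]
  [G [C n ^ [C [C [W n]] / [W n]]]]

3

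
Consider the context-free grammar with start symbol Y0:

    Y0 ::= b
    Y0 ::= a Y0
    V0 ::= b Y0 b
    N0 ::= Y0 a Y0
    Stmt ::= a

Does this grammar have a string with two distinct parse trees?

Unambiguous

Only Y0 is reachable from Y0; ignoring the rest: Restricted to the reachable nonterminals, every rule has the form A → t or A → t B, and no two rules for the same A share a first terminal. The grammar encodes a DFA — one run per string.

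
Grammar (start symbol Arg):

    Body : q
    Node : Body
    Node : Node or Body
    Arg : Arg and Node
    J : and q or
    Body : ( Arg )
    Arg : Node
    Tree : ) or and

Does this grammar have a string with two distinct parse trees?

Only Arg, Node, Body are reachable from Arg; ignoring the rest: This is a standard precedence ladder (Arg over Node over Body), with each level left-recursive on its own operator ('and' at Arg, 'or' at Node). That structure is LR(1), hence unambiguous.

Unambiguous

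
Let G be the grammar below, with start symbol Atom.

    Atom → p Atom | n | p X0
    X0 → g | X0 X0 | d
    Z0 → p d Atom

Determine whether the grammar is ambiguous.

Ambiguous

Witness: p d d d

Derivation 1: Atom ⇒ p X0 ⇒ p X0 X0 ⇒ p X0 X0 X0 ⇒ p d X0 X0 ⇒ p d d X0 ⇒ p d d d
Derivation 2: Atom ⇒ p X0 ⇒ p X0 X0 ⇒ p d X0 ⇒ p d X0 X0 ⇒ p d d X0 ⇒ p d d d

Two distinct leftmost derivations for the same string.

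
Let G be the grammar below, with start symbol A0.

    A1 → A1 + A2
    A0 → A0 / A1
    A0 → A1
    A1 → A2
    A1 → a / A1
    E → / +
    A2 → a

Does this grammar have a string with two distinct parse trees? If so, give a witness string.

Ambiguous

Witness: a / a

Derivation 1: A0 ⇒ A0 / A1 ⇒ A1 / A1 ⇒ A2 / A1 ⇒ a / A1 ⇒ a / A2 ⇒ a / a
Derivation 2: A0 ⇒ A1 ⇒ a / A1 ⇒ a / A2 ⇒ a / a

Two distinct leftmost derivations for the same string.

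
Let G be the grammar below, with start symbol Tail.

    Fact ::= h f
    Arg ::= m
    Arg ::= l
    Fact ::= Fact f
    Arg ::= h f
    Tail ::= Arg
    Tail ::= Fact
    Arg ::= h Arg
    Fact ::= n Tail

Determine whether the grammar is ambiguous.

Witness: h f

Derivation 1: Tail ⇒ Arg ⇒ h f
Derivation 2: Tail ⇒ Fact ⇒ h f

Two distinct leftmost derivations for the same string.

Ambiguous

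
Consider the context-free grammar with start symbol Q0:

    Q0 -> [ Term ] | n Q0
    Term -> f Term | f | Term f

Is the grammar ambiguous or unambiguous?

Witness: [ f f ]

Derivation 1: Q0 ⇒ [ Term ] ⇒ [ f Term ] ⇒ [ f f ]
Derivation 2: Q0 ⇒ [ Term ] ⇒ [ Term f ] ⇒ [ f f ]

Two distinct leftmost derivations for the same string.

Ambiguous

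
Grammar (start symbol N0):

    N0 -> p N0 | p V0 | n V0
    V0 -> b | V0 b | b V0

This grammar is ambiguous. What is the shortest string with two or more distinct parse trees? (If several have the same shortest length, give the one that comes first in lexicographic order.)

length 2: no string has ≥2 trees
length 3: n b b has 2 parse trees

Two derivations of n b b:
  N0 ⇒ n V0 ⇒ n V0 b ⇒ n b b
  N0 ⇒ n V0 ⇒ n b V0 ⇒ n b b

n b b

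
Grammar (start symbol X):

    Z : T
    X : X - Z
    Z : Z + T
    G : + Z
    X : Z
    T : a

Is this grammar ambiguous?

(G is unreachable from X, so its rules don't affect L(X).) X → X - Z | Z  ;  Z → Z + T | T  — a left-associative chain with T at the bottom. Each string factors uniquely by precedence.

Unambiguous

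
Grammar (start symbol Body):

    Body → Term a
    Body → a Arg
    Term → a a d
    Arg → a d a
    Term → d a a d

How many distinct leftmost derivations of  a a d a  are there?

2

Parse trees for a a d a:
  [Body [Term a a d] a]
  [Body a [Arg a d a]]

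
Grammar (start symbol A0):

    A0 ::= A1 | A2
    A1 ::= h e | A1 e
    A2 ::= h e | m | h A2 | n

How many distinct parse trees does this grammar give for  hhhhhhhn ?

Parse trees for hhhhhhhn:
  [A0 [A2 h [A2 h [A2 h [A2 h [A2 h [A2 h [A2 h [A2 n]]]]]]]]]

1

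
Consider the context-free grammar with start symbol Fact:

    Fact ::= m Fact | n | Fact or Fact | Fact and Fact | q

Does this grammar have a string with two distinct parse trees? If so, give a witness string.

Witness: m n and n

Derivation 1: Fact ⇒ m Fact ⇒ m Fact and Fact ⇒ m n and Fact ⇒ m n and n
Derivation 2: Fact ⇒ Fact and Fact ⇒ m Fact and Fact ⇒ m n and Fact ⇒ m n and n

Two distinct leftmost derivations for the same string.

Ambiguous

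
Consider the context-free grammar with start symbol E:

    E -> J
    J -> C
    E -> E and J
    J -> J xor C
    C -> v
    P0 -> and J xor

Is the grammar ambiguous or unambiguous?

Only E, J, C are reachable from E; ignoring the rest: The grammar is stratified — E handles 'and' (left-recursive), J handles 'xor', C atoms. Each operator has a fixed associativity and precedence level, so every string has one parse.

Unambiguous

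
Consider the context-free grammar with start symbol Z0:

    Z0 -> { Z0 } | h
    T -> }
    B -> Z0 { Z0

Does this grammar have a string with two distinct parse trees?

Only Z0 is reachable from Z0; ignoring the rest: Each string is a nest of matched brackets around a single atom. An opening bracket forces the recursive rule; an atom forces the base rule.

Unambiguous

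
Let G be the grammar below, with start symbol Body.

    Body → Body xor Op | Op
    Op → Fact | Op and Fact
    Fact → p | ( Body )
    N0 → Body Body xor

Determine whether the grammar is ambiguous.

Unambiguous

Only Body, Op, Fact are reachable from Body; ignoring the rest: This is a standard precedence ladder (Body over Op over Fact), with each level left-recursive on its own operator ('xor' at Body, 'and' at Op). That structure is LR(1), hence unambiguous.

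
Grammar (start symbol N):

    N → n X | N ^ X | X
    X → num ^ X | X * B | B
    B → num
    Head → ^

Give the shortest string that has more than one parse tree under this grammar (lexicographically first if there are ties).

num ^ num

length 1: no string has ≥2 trees
length 2: no string has ≥2 trees
length 3: num ^ num has 2 parse trees

Two derivations of num ^ num:
  N ⇒ N ^ X ⇒ X ^ X ⇒ B ^ X ⇒ num ^ X ⇒ num ^ B ⇒ num ^ num
  N ⇒ X ⇒ num ^ X ⇒ num ^ B ⇒ num ^ num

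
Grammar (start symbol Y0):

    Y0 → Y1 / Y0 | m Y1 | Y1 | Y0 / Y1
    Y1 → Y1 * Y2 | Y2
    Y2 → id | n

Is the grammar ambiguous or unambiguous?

Ambiguous

Witness: id / id

Derivation 1: Y0 ⇒ Y1 / Y0 ⇒ Y2 / Y0 ⇒ id / Y0 ⇒ id / Y1 ⇒ id / Y2 ⇒ id / id
Derivation 2: Y0 ⇒ Y0 / Y1 ⇒ Y1 / Y1 ⇒ Y2 / Y1 ⇒ id / Y1 ⇒ id / Y2 ⇒ id / id

Two distinct leftmost derivations for the same string.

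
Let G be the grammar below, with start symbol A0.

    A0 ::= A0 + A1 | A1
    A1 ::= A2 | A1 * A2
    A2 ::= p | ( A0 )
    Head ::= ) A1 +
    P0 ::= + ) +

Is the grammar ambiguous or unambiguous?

Unambiguous

(Head, P0 are unreachable from A0, so their rules don't affect L(A0).) The grammar is stratified — A0 handles '+' (left-recursive), A1 handles '*', A2 atoms. Each operator has a fixed associativity and precedence level, so every string has one parse.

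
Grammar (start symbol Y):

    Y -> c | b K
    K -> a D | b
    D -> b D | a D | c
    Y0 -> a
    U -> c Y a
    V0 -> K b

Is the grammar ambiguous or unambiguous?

Only Y, K, D are reachable from Y; ignoring the rest: Each reachable nonterminal has at most one production per leading terminal, and all productions are right-linear; the derivation is determined token-by-token.

Unambiguous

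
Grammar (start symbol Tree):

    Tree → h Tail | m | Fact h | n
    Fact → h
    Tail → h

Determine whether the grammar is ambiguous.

Ambiguous

Witness: h h

Derivation 1: Tree ⇒ h Tail ⇒ h h
Derivation 2: Tree ⇒ Fact h ⇒ h h

Two distinct leftmost derivations for the same string.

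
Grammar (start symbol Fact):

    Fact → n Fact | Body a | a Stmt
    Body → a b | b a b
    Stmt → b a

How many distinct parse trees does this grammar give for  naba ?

2

Parse trees for naba:
  [Fact n [Fact [Body a b] a]]
  [Fact n [Fact a [Stmt b a]]]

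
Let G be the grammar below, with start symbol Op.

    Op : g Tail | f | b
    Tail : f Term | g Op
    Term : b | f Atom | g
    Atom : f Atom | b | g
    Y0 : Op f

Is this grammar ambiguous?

Only Op, Tail, Term, Atom are reachable from Op; ignoring the rest: Restricted to the reachable nonterminals, every rule has the form A → t or A → t B, and no two rules for the same A share a first terminal. The grammar encodes a DFA — one run per string.

Unambiguous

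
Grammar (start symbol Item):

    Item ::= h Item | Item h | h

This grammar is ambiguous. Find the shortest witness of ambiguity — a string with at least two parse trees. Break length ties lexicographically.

h h

length 1: no string has ≥2 trees
length 2: h h has 2 parse trees

Two derivations of h h:
  Item ⇒ h Item ⇒ h h
  Item ⇒ Item h ⇒ h h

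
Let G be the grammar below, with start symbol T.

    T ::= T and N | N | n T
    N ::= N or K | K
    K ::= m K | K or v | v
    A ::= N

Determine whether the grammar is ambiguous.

Ambiguous

Witness: v or v

Derivation 1: T ⇒ N ⇒ N or K ⇒ K or K ⇒ v or K ⇒ v or v
Derivation 2: T ⇒ N ⇒ K ⇒ K or v ⇒ v or v

Two distinct leftmost derivations for the same string.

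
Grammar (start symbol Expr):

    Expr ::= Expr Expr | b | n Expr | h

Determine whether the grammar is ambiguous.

Ambiguous

Witness: b b b

Derivation 1: Expr ⇒ Expr Expr ⇒ Expr Expr Expr ⇒ b Expr Expr ⇒ b b Expr ⇒ b b b
Derivation 2: Expr ⇒ Expr Expr ⇒ b Expr ⇒ b Expr Expr ⇒ b b Expr ⇒ b b b

Two distinct leftmost derivations for the same string.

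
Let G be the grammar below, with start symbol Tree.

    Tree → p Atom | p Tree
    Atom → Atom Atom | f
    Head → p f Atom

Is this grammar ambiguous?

Ambiguous

Witness: p f f f

Derivation 1: Tree ⇒ p Atom ⇒ p Atom Atom ⇒ p Atom Atom Atom ⇒ p f Atom Atom ⇒ p f f Atom ⇒ p f f f
Derivation 2: Tree ⇒ p Atom ⇒ p Atom Atom ⇒ p f Atom ⇒ p f Atom Atom ⇒ p f f Atom ⇒ p f f f

Two distinct leftmost derivations for the same string.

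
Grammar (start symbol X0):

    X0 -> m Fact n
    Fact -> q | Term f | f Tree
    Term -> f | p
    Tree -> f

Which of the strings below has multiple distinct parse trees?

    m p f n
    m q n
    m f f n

m p f n: 1 tree
m q n: 1 tree
m f f n: 2 trees

m f f n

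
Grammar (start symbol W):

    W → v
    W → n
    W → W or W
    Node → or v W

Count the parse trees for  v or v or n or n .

Parse trees for v or v or n or n:
  [W [W v] or [W [W v] or [W [W n] or [W n]]]]
  [W [W v] or [W [W [W v] or [W n]] or [W n]]]
  [W [W [W v] or [W v]] or [W [W n] or [W n]]]
  [W [W [W v] or [W [W v] or [W n]]] or [W n]]
  [W [W [W [W v] or [W v]] or [W n]] or [W n]]

5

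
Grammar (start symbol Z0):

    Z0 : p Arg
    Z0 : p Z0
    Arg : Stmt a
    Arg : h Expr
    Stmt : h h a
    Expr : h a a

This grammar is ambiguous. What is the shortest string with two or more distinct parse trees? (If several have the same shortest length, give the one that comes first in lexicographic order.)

length 5: p h h a a has 2 parse trees

Two derivations of p h h a a:
  Z0 ⇒ p Arg ⇒ p Stmt a ⇒ p h h a a
  Z0 ⇒ p Arg ⇒ p h Expr ⇒ p h h a a

p h h a a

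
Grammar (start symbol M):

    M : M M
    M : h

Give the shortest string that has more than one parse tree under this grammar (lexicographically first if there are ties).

length 1: no string has ≥2 trees
length 2: no string has ≥2 trees
length 3: h h h has 2 parse trees

Two derivations of h h h:
  M ⇒ M M ⇒ M M M ⇒ h M M ⇒ h h M ⇒ h h h
  M ⇒ M M ⇒ h M ⇒ h M M ⇒ h h M ⇒ h h h

h h h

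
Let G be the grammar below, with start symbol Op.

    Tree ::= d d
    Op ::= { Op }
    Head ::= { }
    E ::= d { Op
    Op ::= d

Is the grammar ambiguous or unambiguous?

Unambiguous

Only Op is reachable from Op; ignoring the rest: Each string is a nest of matched brackets around a single atom. An opening bracket forces the recursive rule; an atom forces the base rule.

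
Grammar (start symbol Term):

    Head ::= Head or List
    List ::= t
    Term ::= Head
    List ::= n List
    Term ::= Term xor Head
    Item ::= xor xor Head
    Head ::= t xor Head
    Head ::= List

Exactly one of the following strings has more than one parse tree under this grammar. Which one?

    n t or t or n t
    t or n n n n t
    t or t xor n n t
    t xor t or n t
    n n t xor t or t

t xor t or n t

n t or t or n t: 1 tree
t or n n n n t: 1 tree
t or t xor n n t: 1 tree
t xor t or n t: 3 trees
n n t xor t or t: 1 tree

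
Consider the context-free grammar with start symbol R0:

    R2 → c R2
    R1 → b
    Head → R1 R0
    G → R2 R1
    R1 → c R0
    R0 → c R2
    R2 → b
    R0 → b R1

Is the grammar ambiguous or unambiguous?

Unambiguous

(G, Head are unreachable from R0, so their rules don't affect L(R0).) The reachable rules are right-linear with at most one rule per (nonterminal, next-terminal) pair. Each input token forces the next rule, so parsing is deterministic.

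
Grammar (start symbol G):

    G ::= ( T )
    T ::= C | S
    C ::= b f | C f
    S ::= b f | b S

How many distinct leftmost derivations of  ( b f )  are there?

Parse trees for ( b f ):
  [G ( [T [C b f]] )]
  [G ( [T [S b f]] )]

2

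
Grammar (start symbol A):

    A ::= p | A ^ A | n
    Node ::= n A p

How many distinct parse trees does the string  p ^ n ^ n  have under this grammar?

Parse trees for p ^ n ^ n:
  [A [A p] ^ [A [A n] ^ [A n]]]
  [A [A [A p] ^ [A n]] ^ [A n]]

2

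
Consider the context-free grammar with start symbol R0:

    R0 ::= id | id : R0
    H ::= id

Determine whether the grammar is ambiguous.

Only R0 is reachable from R0; ignoring the rest: The reachable grammar is A → atom sep A | atom. Each atom is followed by either the separator (recurse) or end-of-string (stop) — no choice point.

Unambiguous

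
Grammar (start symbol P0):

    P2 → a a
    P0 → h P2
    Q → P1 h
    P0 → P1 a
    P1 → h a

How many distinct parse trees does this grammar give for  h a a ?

2

Parse trees for h a a:
  [P0 h [P2 a a]]
  [P0 [P1 h a] a]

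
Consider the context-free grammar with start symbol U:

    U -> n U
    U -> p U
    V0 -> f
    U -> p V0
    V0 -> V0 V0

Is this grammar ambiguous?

Witness: p f f f

Derivation 1: U ⇒ p V0 ⇒ p V0 V0 ⇒ p f V0 ⇒ p f V0 V0 ⇒ p f f V0 ⇒ p f f f
Derivation 2: U ⇒ p V0 ⇒ p V0 V0 ⇒ p V0 V0 V0 ⇒ p f V0 V0 ⇒ p f f V0 ⇒ p f f f

Two distinct leftmost derivations for the same string.

Ambiguous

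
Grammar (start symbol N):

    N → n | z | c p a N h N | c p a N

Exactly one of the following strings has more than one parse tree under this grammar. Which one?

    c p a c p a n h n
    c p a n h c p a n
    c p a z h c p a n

c p a c p a n h n

c p a c p a n h n: 2 trees
c p a n h c p a n: 1 tree
c p a z h c p a n: 1 tree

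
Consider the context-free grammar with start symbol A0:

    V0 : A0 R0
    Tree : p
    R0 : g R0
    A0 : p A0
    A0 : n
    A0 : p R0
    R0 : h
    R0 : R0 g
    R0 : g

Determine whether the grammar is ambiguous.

Ambiguous

Witness: p g g

Derivation 1: A0 ⇒ p R0 ⇒ p g R0 ⇒ p g g
Derivation 2: A0 ⇒ p R0 ⇒ p R0 g ⇒ p g g

Two distinct leftmost derivations for the same string.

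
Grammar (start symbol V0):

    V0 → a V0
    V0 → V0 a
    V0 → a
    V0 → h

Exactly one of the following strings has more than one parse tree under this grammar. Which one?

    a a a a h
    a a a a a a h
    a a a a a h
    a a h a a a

a a a a h: 1 tree
a a a a a a h: 1 tree
a a a a a h: 1 tree
a a h a a a: 10 trees

a a h a a a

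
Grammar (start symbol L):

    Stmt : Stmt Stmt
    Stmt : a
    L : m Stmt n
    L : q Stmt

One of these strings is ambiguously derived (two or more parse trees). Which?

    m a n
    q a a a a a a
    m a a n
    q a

q a a a a a a

m a n: 1 tree
q a a a a a a: 42 trees
m a a n: 1 tree
q a: 1 tree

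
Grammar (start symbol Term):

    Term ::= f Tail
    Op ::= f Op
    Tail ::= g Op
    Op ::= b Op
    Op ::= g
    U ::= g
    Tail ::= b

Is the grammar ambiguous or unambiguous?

Only Term, Tail, Op are reachable from Term; ignoring the rest: Restricted to the reachable nonterminals, every rule has the form A → t or A → t B, and no two rules for the same A share a first terminal. The grammar encodes a DFA — one run per string.

Unambiguous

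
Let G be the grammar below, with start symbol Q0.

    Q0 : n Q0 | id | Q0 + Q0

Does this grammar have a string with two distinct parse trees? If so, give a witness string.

Witness: n id + id

Derivation 1: Q0 ⇒ n Q0 ⇒ n Q0 + Q0 ⇒ n id + Q0 ⇒ n id + id
Derivation 2: Q0 ⇒ Q0 + Q0 ⇒ n Q0 + Q0 ⇒ n id + Q0 ⇒ n id + id

Two distinct leftmost derivations for the same string.

Ambiguous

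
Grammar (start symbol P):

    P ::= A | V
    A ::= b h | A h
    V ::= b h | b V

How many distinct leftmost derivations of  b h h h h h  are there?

1

Parse trees for b h h h h h:
  [P [A [A [A [A [A b h] h] h] h] h]]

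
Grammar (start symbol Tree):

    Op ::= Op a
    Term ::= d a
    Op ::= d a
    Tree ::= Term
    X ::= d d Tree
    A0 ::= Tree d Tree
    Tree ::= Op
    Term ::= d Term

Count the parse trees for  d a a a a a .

Parse trees for d a a a a a:
  [Tree [Op [Op [Op [Op [Op d a] a] a] a] a]]

1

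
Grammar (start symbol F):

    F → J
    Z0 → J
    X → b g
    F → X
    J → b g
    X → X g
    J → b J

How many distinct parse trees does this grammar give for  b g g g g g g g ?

1

Parse trees for b g g g g g g g:
  [F [X [X [X [X [X [X [X b g] g] g] g] g] g] g]]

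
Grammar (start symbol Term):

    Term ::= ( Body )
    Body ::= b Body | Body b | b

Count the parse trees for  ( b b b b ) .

Parse trees for ( b b b b ):
  [Term ( [Body b [Body b [Body b [Body b]]]] )]
  [Term ( [Body b [Body b [Body [Body b] b]]] )]
  [Term ( [Body b [Body [Body b [Body b]] b]] )]
  [Term ( [Body b [Body [Body [Body b] b] b]] )]
  [Term ( [Body [Body b [Body b [Body b]]] b] )]
  [Term ( [Body [Body b [Body [Body b] b]] b] )]
  [Term ( [Body [Body [Body b [Body b]] b] b] )]
  [Term ( [Body [Body [Body [Body b] b] b] b] )]

8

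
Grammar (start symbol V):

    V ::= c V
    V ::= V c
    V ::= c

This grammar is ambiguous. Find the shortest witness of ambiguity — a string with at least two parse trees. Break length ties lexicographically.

c c

length 1: no string has ≥2 trees
length 2: c c has 2 parse trees

Two derivations of c c:
  V ⇒ c V ⇒ c c
  V ⇒ V c ⇒ c c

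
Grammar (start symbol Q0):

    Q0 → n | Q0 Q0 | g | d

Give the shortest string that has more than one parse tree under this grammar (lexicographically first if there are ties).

d d d

length 1: no string has ≥2 trees
length 2: no string has ≥2 trees
length 3: d d d has 2 parse trees

Two derivations of d d d:
  Q0 ⇒ Q0 Q0 ⇒ Q0 Q0 Q0 ⇒ d Q0 Q0 ⇒ d d Q0 ⇒ d d d
  Q0 ⇒ Q0 Q0 ⇒ d Q0 ⇒ d Q0 Q0 ⇒ d d Q0 ⇒ d d d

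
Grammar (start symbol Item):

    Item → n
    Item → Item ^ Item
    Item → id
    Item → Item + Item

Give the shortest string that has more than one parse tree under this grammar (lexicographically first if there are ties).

length 1: no string has ≥2 trees
length 3: no string has ≥2 trees
length 5: id + id + id has 2 parse trees

Two derivations of id + id + id:
  Item ⇒ Item + Item ⇒ id + Item ⇒ id + Item + Item ⇒ id + id + Item ⇒ id + id + id
  Item ⇒ Item + Item ⇒ Item + Item + Item ⇒ id + Item + Item ⇒ id + id + Item ⇒ id + id + id

id + id + id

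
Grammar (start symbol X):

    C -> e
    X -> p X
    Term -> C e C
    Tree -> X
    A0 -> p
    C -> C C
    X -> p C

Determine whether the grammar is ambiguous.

Witness: p e e e

Derivation 1: X ⇒ p C ⇒ p C C ⇒ p e C ⇒ p e C C ⇒ p e e C ⇒ p e e e
Derivation 2: X ⇒ p C ⇒ p C C ⇒ p C C C ⇒ p e C C ⇒ p e e C ⇒ p e e e

Two distinct leftmost derivations for the same string.

Ambiguous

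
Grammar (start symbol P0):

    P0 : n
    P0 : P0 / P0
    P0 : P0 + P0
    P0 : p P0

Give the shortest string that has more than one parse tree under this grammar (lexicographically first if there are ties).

p n + n

length 1: no string has ≥2 trees
length 2: no string has ≥2 trees
length 3: no string has ≥2 trees
length 4: p n + n has 2 parse trees

Two derivations of p n + n:
  P0 ⇒ P0 + P0 ⇒ p P0 + P0 ⇒ p n + P0 ⇒ p n + n
  P0 ⇒ p P0 ⇒ p P0 + P0 ⇒ p n + P0 ⇒ p n + n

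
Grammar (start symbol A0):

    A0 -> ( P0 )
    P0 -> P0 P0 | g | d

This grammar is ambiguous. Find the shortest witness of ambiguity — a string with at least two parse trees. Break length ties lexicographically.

length 3: no string has ≥2 trees
length 4: no string has ≥2 trees
length 5: ( d d d ) has 2 parse trees

Two derivations of ( d d d ):
  A0 ⇒ ( P0 ) ⇒ ( P0 P0 ) ⇒ ( P0 P0 P0 ) ⇒ ( d P0 P0 ) ⇒ ( d d P0 ) ⇒ ( d d d )
  A0 ⇒ ( P0 ) ⇒ ( P0 P0 ) ⇒ ( d P0 ) ⇒ ( d P0 P0 ) ⇒ ( d d P0 ) ⇒ ( d d d )

( d d d )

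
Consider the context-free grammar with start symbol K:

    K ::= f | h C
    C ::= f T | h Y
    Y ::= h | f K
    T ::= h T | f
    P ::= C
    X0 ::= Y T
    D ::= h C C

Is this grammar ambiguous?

Unambiguous

(P, X0, D are unreachable from K, so their rules don't affect L(K).) Restricted to the reachable nonterminals, every rule has the form A → t or A → t B, and no two rules for the same A share a first terminal. The grammar encodes a DFA — one run per string.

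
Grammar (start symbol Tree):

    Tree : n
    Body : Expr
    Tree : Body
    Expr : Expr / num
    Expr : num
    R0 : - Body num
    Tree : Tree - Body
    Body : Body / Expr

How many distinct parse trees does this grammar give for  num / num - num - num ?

2

Parse trees for num / num - num - num:
  [Tree [Tree [Tree [Body [Expr [Expr num] / num]]] - [Body [Expr num]]] - [Body [Expr num]]]
  [Tree [Tree [Tree [Body [Body [Expr num]] / [Expr num]]] - [Body [Expr num]]] - [Body [Expr num]]]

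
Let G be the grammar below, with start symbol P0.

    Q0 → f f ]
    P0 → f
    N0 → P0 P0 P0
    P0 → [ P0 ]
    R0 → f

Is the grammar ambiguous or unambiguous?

(N0, R0, Q0 are unreachable from P0, so their rules don't affect L(P0).) L(P0) is { openⁿ atom closeⁿ : n ≥ 0 }. The bracket depth fixes n, and the derivation is forced at every step.

Unambiguous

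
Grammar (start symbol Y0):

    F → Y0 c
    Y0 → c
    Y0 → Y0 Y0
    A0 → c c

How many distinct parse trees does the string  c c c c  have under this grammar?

5

Parse trees for c c c c:
  [Y0 [Y0 c] [Y0 [Y0 c] [Y0 [Y0 c] [Y0 c]]]]
  [Y0 [Y0 c] [Y0 [Y0 [Y0 c] [Y0 c]] [Y0 c]]]
  [Y0 [Y0 [Y0 c] [Y0 c]] [Y0 [Y0 c] [Y0 c]]]
  [Y0 [Y0 [Y0 c] [Y0 [Y0 c] [Y0 c]]] [Y0 c]]
  [Y0 [Y0 [Y0 [Y0 c] [Y0 c]] [Y0 c]] [Y0 c]]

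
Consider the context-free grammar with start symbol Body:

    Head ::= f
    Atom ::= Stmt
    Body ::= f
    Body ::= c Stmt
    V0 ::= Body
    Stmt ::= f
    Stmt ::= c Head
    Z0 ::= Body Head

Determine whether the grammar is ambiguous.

(Z0, Atom, V0 are unreachable from Body, so their rules don't affect L(Body).) The reachable rules are right-linear with at most one rule per (nonterminal, next-terminal) pair. Each input token forces the next rule, so parsing is deterministic.

Unambiguous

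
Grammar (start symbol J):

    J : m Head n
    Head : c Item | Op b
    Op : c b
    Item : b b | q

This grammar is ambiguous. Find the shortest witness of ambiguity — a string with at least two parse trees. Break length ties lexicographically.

m c b b n

length 4: no string has ≥2 trees
length 5: m c b b n has 2 parse trees

Two derivations of m c b b n:
  J ⇒ m Head n ⇒ m c Item n ⇒ m c b b n
  J ⇒ m Head n ⇒ m Op b n ⇒ m c b b n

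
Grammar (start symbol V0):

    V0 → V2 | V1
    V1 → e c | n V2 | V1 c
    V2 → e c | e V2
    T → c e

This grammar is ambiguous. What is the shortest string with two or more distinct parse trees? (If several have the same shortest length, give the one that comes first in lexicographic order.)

e c

length 2: e c has 2 parse trees

Two derivations of e c:
  V0 ⇒ V2 ⇒ e c
  V0 ⇒ V1 ⇒ e c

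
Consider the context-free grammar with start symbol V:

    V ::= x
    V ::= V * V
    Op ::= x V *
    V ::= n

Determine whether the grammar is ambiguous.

Ambiguous

Witness: n * n * n

Derivation 1: V ⇒ V * V ⇒ V * V * V ⇒ n * V * V ⇒ n * n * V ⇒ n * n * n
Derivation 2: V ⇒ V * V ⇒ n * V ⇒ n * V * V ⇒ n * n * V ⇒ n * n * n

Two distinct leftmost derivations for the same string.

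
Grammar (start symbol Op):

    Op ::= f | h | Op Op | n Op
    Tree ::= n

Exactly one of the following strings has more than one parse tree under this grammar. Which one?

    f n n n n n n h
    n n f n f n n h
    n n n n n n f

f n n n n n n h: 1 tree
n n f n f n n h: 12 trees
n n n n n n f: 1 tree

n n f n f n n h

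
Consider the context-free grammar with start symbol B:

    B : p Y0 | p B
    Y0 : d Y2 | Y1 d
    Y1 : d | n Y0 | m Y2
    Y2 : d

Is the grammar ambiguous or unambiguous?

Witness: p d d

Derivation 1: B ⇒ p Y0 ⇒ p d Y2 ⇒ p d d
Derivation 2: B ⇒ p Y0 ⇒ p Y1 d ⇒ p d d

Two distinct leftmost derivations for the same string.

Ambiguous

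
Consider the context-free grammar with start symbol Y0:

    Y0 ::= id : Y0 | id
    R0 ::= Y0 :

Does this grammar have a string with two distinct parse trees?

Only Y0 is reachable from Y0; ignoring the rest: Right-recursive list with a separator: after each atom, whether the separator follows determines the rule. One parse per string.

Unambiguous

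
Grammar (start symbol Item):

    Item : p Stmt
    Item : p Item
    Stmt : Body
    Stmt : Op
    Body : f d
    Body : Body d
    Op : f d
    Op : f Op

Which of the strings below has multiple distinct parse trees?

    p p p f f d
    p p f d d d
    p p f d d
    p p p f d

p p p f f d: 1 tree
p p f d d d: 1 tree
p p f d d: 1 tree
p p p f d: 2 trees

p p p f d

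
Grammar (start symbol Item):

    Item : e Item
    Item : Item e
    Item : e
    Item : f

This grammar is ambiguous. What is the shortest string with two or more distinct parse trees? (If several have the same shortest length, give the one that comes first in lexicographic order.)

length 1: no string has ≥2 trees
length 2: e e has 2 parse trees

Two derivations of e e:
  Item ⇒ e Item ⇒ e e
  Item ⇒ Item e ⇒ e e

e e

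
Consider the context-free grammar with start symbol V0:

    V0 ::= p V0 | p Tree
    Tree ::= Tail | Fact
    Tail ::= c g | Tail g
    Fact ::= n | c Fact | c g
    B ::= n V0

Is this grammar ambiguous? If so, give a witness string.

Ambiguous

Witness: p c g

Derivation 1: V0 ⇒ p Tree ⇒ p Tail ⇒ p c g
Derivation 2: V0 ⇒ p Tree ⇒ p Fact ⇒ p c g

Two distinct leftmost derivations for the same string.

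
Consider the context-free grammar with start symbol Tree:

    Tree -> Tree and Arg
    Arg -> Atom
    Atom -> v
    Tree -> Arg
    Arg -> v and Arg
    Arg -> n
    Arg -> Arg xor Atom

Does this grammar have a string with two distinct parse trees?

Witness: v and n

Derivation 1: Tree ⇒ Tree and Arg ⇒ Arg and Arg ⇒ Atom and Arg ⇒ v and Arg ⇒ v and n
Derivation 2: Tree ⇒ Arg ⇒ v and Arg ⇒ v and n

Two distinct leftmost derivations for the same string.

Ambiguous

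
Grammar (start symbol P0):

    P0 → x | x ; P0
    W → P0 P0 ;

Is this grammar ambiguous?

Unambiguous

Only P0 is reachable from P0; ignoring the rest: Right-recursive list with a separator: after each atom, whether the separator follows determines the rule. One parse per string.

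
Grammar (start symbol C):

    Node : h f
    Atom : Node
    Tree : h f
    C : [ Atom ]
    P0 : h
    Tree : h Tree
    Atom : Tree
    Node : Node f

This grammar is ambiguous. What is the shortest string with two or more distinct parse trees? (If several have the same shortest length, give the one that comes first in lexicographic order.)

length 4: [ h f ] has 2 parse trees

Two derivations of [ h f ]:
  C ⇒ [ Atom ] ⇒ [ Node ] ⇒ [ h f ]
  C ⇒ [ Atom ] ⇒ [ Tree ] ⇒ [ h f ]

[ h f ]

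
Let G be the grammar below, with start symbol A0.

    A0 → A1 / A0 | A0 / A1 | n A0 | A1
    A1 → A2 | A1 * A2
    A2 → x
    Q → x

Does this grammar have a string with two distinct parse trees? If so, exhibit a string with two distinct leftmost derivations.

Witness: x / x

Derivation 1: A0 ⇒ A1 / A0 ⇒ A2 / A0 ⇒ x / A0 ⇒ x / A1 ⇒ x / A2 ⇒ x / x
Derivation 2: A0 ⇒ A0 / A1 ⇒ A1 / A1 ⇒ A2 / A1 ⇒ x / A1 ⇒ x / A2 ⇒ x / x

Two distinct leftmost derivations for the same string.

Ambiguous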